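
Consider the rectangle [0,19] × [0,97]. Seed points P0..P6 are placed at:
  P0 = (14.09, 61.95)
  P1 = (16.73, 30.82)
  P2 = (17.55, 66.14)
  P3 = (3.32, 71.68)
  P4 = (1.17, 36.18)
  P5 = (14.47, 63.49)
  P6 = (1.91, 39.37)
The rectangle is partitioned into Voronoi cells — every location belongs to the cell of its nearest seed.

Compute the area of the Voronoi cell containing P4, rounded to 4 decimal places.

Area of P4's cell: 149.4779

1. box [0,19]×[0,97]: [(0, 0) (19, 0) (19, 97) (0, 97)]
2. ⊥bis P4·P0 via (7.63,49.065): [(0, 52.8904) (0, 0) (19, 0) (19, 43.3646)]  |A|=914.4217
3. ⊥bis P4·P1 via (8.95,33.5): [(13.3277, 46.2084) (0, 52.8904) (0, 7.5183)]  |A|=302.3528
4. ⊥bis P4·P2 via (9.36,51.16): [(13.3277, 46.2084) (0, 52.8904) (0, 7.5183)]  |A|=302.3528
5. ⊥bis P4·P3 via (2.245,53.93): [(13.3277, 46.2084) (0, 52.8904) (0, 7.5183)]  |A|=302.3528
6. ⊥bis P4·P5 via (7.82,49.835): [(13.3277, 46.2084) (0, 52.8904) (0, 7.5183)]  |A|=302.3528
7. ⊥bis P4·P6 via (1.54,37.775): [(9.7653, 35.8669) (0, 38.1322) (0, 7.5183)]  |A|=149.4779
8. canonical 3-gon: [(9.7653, 35.8669) (0, 38.1322) (0, 7.5183)]
9. shoelace: 149.4779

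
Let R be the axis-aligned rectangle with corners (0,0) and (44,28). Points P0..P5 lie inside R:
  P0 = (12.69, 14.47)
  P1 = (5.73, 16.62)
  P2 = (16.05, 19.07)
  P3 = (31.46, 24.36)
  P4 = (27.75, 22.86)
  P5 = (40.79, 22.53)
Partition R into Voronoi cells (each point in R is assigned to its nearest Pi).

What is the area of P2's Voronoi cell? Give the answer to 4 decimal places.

Area of P2's cell: 163.7865

1. box [0,44]×[0,28]: [(0, 0) (44, 0) (44, 28) (0, 28)]
2. ⊥bis P2·P0 via (14.37,16.77): [(0, 27.2663) (37.3289, 0) (44, 0) (44, 28) (0, 28)]  |A|=723.0882
3. ⊥bis P2·P1 via (10.89,17.845): [(10.4687, 19.6197) (37.3289, 0) (44, 0) (44, 28) (8.4792, 28)]  |A|=683.7188
4. ⊥bis P2·P3 via (23.755,21.715): [(10.4687, 19.6197) (29.1614, 5.9658) (21.5975, 28) (8.4792, 28)]  |A|=209.2689
5. ⊥bis P2·P4 via (21.9,20.965): [(10.4687, 19.6197) (26.014, 8.2648) (19.6211, 28) (8.4792, 28)]  |A|=163.7865
6. ⊥bis P2·P5 via (28.42,20.8): [(10.4687, 19.6197) (26.014, 8.2648) (19.6211, 28) (8.4792, 28)]  |A|=163.7865
7. canonical 4-gon: [(10.4687, 19.6197) (26.014, 8.2648) (19.6211, 28) (8.4792, 28)]
8. shoelace: 163.7865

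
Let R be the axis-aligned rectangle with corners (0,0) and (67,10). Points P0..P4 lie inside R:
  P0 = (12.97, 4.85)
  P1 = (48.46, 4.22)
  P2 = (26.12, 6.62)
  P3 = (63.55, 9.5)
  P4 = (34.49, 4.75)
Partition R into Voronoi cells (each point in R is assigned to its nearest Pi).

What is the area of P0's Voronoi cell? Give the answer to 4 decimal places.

1. box [0,67]×[0,10]: [(0, 0) (67, 0) (67, 10) (0, 10)]
2. ⊥bis P0·P1 via (30.715,4.535): [(0, 0) (30.6345, 0) (30.812, 10) (0, 10)]  |A|=307.2325
3. ⊥bis P0·P2 via (19.545,5.735): [(0, 0) (20.3169, 0) (18.9709, 10) (0, 10)]  |A|=196.4393
4. ⊥bis P0·P3 via (38.26,7.175): [(0, 0) (20.3169, 0) (18.9709, 10) (0, 10)]  |A|=196.4393
5. ⊥bis P0·P4 via (23.73,4.8): [(0, 0) (20.3169, 0) (18.9709, 10) (0, 10)]  |A|=196.4393
6. canonical 4-gon: [(0, 0) (20.3169, 0) (18.9709, 10) (0, 10)]
7. shoelace: 196.4393

Area of P0's cell: 196.4393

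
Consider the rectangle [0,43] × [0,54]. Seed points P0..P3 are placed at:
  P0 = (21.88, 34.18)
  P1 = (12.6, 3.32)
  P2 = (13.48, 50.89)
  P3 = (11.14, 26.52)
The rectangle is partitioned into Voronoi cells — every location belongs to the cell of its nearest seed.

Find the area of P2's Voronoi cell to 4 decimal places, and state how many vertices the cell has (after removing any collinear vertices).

1. box [0,43]×[0,54]: [(0, 0) (43, 0) (43, 54) (0, 54)]
2. ⊥bis P2·P0 via (17.68,42.535): [(0, 33.6474) (40.4872, 54) (0, 54)]  |A|=412.0097
3. ⊥bis P2·P1 via (13.04,27.105): [(0, 33.6474) (40.4872, 54) (0, 54)]  |A|=412.0097
4. ⊥bis P2·P3 via (12.31,38.705): [(0, 39.887) (10.4217, 38.8863) (40.4872, 54) (0, 54)]  |A|=379.496
5. canonical 4-gon: [(0, 39.887) (10.4217, 38.8863) (40.4872, 54) (0, 54)]
6. shoelace: 379.496

Area of P2's cell: 379.4960 (4 vertices)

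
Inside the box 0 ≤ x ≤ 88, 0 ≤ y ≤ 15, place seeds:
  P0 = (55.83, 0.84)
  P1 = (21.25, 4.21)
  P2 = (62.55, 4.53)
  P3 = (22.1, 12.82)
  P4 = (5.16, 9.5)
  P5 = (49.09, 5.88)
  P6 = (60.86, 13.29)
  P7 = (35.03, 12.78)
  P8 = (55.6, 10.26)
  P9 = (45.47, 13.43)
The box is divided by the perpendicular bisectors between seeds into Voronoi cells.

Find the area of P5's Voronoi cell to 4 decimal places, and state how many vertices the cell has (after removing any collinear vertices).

1. box [0,88]×[0,15]: [(0, 0) (88, 0) (88, 15) (0, 15)]
2. ⊥bis P5·P0 via (52.46,3.36): [(0, 0) (49.9475, 0) (61.1641, 15) (0, 15)]  |A|=833.3368
3. ⊥bis P5·P1 via (35.17,5.045): [(35.4726, 0) (49.9475, 0) (61.1641, 15) (34.5728, 15)]  |A|=307.9958
4. ⊥bis P5·P2 via (55.82,5.205): [(35.4726, 0) (49.9475, 0) (56.1268, 8.2636) (56.8024, 15) (34.5728, 15)]  |A|=293.3047
5. ⊥bis P5·P3 via (35.595,9.35): [(35.041, 7.1955) (35.4726, 0) (49.9475, 0) (56.1268, 8.2636) (56.8024, 15) (37.0478, 15)]  |A|=283.6468
6. ⊥bis P5·P4 via (27.125,7.69): [(35.041, 7.1955) (35.4726, 0) (49.9475, 0) (56.1268, 8.2636) (56.8024, 15) (37.0478, 15)]  |A|=283.6468
7. ⊥bis P5·P6 via (54.975,9.585): [(35.041, 7.1955) (35.4726, 0) (49.9475, 0) (55.9531, 8.0314) (51.5659, 15) (37.0478, 15)]  |A|=264.8946
8. ⊥bis P5·P7 via (42.06,9.33): [(37.4813, 0) (49.9475, 0) (55.9531, 8.0314) (51.5659, 15) (44.8426, 15)]  |A|=182.4648
9. ⊥bis P5·P8 via (52.345,8.07): [(37.4813, 0) (49.9475, 0) (54.0675, 5.5098) (47.6824, 15) (44.8426, 15)]  |A|=151.9359
10. ⊥bis P5·P9 via (47.28,9.655): [(40.6623, 6.482) (37.4813, 0) (49.9475, 0) (54.0675, 5.5098) (50.3033, 11.1046)]  |A|=115.0057
11. canonical 5-gon: [(40.6623, 6.482) (37.4813, 0) (49.9475, 0) (54.0675, 5.5098) (50.3033, 11.1046)]
12. shoelace: 115.0057

Area of P5's cell: 115.0057 (5 vertices)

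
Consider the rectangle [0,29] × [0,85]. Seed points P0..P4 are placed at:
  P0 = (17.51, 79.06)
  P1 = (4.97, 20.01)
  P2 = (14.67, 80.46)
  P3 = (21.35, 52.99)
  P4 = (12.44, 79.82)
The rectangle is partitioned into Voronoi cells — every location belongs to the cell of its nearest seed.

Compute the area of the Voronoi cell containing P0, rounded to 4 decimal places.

1. box [0,29]×[0,85]: [(0, 0) (29, 0) (29, 85) (0, 85)]
2. ⊥bis P0·P1 via (11.24,49.535): [(0, 51.922) (29, 45.7634) (29, 85) (0, 85)]  |A|=1048.5617
3. ⊥bis P0·P2 via (16.09,79.76): [(2.1427, 51.4669) (29, 45.7634) (29, 85) (18.6731, 85)]  |A|=700.0402
4. ⊥bis P0·P3 via (19.43,66.025): [(8.5276, 64.4191) (29, 67.4346) (29, 85) (18.6731, 85)]  |A|=286.0711
5. ⊥bis P0·P4 via (14.975,79.44): [(14.5567, 76.6496) (12.8181, 65.0511) (29, 67.4346) (29, 85) (18.6731, 85)]  |A|=261.7388
6. canonical 5-gon: [(14.5567, 76.6496) (12.8181, 65.0511) (29, 67.4346) (29, 85) (18.6731, 85)]
7. shoelace: 261.7388

Area of P0's cell: 261.7388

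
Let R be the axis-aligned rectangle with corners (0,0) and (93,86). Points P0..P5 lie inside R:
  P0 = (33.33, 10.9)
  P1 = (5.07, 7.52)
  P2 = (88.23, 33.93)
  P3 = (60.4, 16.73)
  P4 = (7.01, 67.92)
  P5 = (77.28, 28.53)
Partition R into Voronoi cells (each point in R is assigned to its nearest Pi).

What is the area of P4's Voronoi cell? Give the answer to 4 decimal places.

1. box [0,93]×[0,86]: [(0, 0) (93, 0) (93, 86) (0, 86)]
2. ⊥bis P4·P0 via (20.17,39.41): [(0, 30.0997) (93, 73.0278) (93, 86) (0, 86)]  |A|=3202.5732
3. ⊥bis P4·P1 via (6.04,37.72): [(0, 37.914) (15.8277, 37.4056) (93, 73.0278) (93, 86) (0, 86)]  |A|=3140.7319
4. ⊥bis P4·P2 via (47.62,50.925): [(0, 37.914) (15.8277, 37.4056) (48.2195, 52.3574) (62.2986, 86) (0, 86)]  |A|=2333.8438
5. ⊥bis P4·P3 via (33.705,42.325): [(0, 37.914) (15.8277, 37.4056) (39.4373, 48.3036) (52.0112, 61.418) (62.2986, 86) (0, 86)]  |A|=2301.7435
6. ⊥bis P4·P5 via (42.145,48.225): [(0, 37.914) (15.8277, 37.4056) (39.4373, 48.3036) (46.0624, 55.2135) (59.2902, 78.8113) (62.2986, 86) (0, 86)]  |A|=2272.5898
7. canonical 7-gon: [(0, 37.914) (15.8277, 37.4056) (39.4373, 48.3036) (46.0624, 55.2135) (59.2902, 78.8113) (62.2986, 86) (0, 86)]
8. shoelace: 2272.5898

Area of P4's cell: 2272.5898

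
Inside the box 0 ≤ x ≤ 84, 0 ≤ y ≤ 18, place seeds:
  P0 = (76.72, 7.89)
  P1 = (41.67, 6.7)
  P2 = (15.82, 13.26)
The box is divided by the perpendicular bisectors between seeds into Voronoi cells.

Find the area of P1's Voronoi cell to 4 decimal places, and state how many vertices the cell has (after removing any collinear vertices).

Area of P1's cell: 551.5346 (4 vertices)

1. box [0,84]×[0,18]: [(0, 0) (84, 0) (84, 18) (0, 18)]
2. ⊥bis P1·P0 via (59.195,7.295): [(0, 0) (59.4427, 0) (58.8315, 18) (0, 18)]  |A|=1064.468
3. ⊥bis P1·P2 via (28.745,9.98): [(26.2124, 0) (59.4427, 0) (58.8315, 18) (30.7802, 18)]  |A|=551.5346
4. canonical 4-gon: [(26.2124, 0) (59.4427, 0) (58.8315, 18) (30.7802, 18)]
5. shoelace: 551.5346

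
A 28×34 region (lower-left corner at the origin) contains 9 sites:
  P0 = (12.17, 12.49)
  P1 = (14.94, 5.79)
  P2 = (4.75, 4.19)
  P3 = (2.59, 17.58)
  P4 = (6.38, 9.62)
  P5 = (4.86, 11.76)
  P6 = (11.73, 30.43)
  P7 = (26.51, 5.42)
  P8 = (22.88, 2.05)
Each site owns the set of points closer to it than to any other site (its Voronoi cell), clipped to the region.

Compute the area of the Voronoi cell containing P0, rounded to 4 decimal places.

Area of P0's cell: 160.3298

1. box [0,28]×[0,34]: [(0, 0) (28, 0) (28, 34) (0, 34)]
2. ⊥bis P0·P1 via (13.555,9.14): [(0, 3.5359) (28, 15.112) (28, 34) (0, 34)]  |A|=690.9286
3. ⊥bis P0·P2 via (8.46,8.34): [(0, 15.903) (9.4593, 7.4467) (28, 15.112) (28, 34) (0, 34)]  |A|=632.4367
4. ⊥bis P0·P3 via (7.38,15.035): [(5.3161, 11.1505) (9.4593, 7.4467) (28, 15.112) (28, 34) (17.4564, 34)]  |A|=384.8993
5. ⊥bis P0·P4 via (9.275,11.055): [(7.3397, 14.9592) (10.7907, 7.9972) (28, 15.112) (28, 34) (17.4564, 34)]  |A|=367.6771
6. ⊥bis P0·P5 via (8.515,12.125): [(8.0908, 16.3728) (8.4571, 12.7051) (10.7907, 7.9972) (28, 15.112) (28, 34) (17.4564, 34)]  |A|=366.0409
7. ⊥bis P0·P6 via (11.95,21.46): [(10.7784, 21.4313) (8.0908, 16.3728) (8.4571, 12.7051) (10.7907, 7.9972) (28, 15.112) (28, 21.8536)]  |A|=195.1914
8. ⊥bis P0·P7 via (19.34,8.955): [(25.6712, 21.7965) (10.7784, 21.4313) (8.0908, 16.3728) (8.4571, 12.7051) (10.7907, 7.9972) (20.9356, 12.1914)]  |A|=160.3298
9. ⊥bis P0·P8 via (17.525,7.27): [(25.6712, 21.7965) (10.7784, 21.4313) (8.0908, 16.3728) (8.4571, 12.7051) (10.7907, 7.9972) (20.9356, 12.1914)]  |A|=160.3298
10. canonical 6-gon: [(25.6712, 21.7965) (10.7784, 21.4313) (8.0908, 16.3728) (8.4571, 12.7051) (10.7907, 7.9972) (20.9356, 12.1914)]
11. shoelace: 160.3298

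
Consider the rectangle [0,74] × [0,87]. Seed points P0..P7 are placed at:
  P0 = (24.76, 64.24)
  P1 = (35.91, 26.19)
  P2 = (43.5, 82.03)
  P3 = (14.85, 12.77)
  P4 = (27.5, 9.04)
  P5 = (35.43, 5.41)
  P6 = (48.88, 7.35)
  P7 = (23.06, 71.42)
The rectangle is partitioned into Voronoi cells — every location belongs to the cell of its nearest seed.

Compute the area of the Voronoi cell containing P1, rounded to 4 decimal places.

Area of P1's cell: 1378.5728

1. box [0,74]×[0,87]: [(0, 0) (74, 0) (74, 87) (0, 87)]
2. ⊥bis P1·P0 via (30.335,45.215): [(0, 36.3258) (0, 0) (74, 0) (74, 58.0104)]  |A|=3490.438
3. ⊥bis P1·P2 via (39.705,54.11): [(54.0403, 52.1615) (0, 36.3258) (0, 0) (74, 0) (74, 49.4485)]  |A|=3404.9914
4. ⊥bis P1·P3 via (25.38,19.48): [(54.0403, 52.1615) (12.341, 39.9421) (37.7932, 0) (74, 0) (74, 49.4485)]  |A|=2426.0736
5. ⊥bis P1·P4 via (31.705,17.615): [(54.0403, 52.1615) (12.341, 39.9421) (24.2338, 21.2787) (67.6262, 0) (74, 0) (74, 49.4485)]  |A|=2108.6695
6. ⊥bis P1·P5 via (35.67,15.8): [(54.0403, 52.1615) (12.341, 39.9421) (24.2338, 21.2787) (35.3932, 15.8064) (74, 14.9146) (74, 49.4485)]  |A|=1770.3933
7. ⊥bis P1·P6 via (42.395,16.77): [(54.0403, 52.1615) (12.341, 39.9421) (24.2338, 21.2787) (35.3932, 15.8064) (40.8134, 15.6812) (74, 38.5278) (74, 49.4485)]  |A|=1378.5728
8. ⊥bis P1·P7 via (29.485,48.805): [(54.0403, 52.1615) (12.341, 39.9421) (24.2338, 21.2787) (35.3932, 15.8064) (40.8134, 15.6812) (74, 38.5278) (74, 49.4485)]  |A|=1378.5728
9. canonical 7-gon: [(54.0403, 52.1615) (12.341, 39.9421) (24.2338, 21.2787) (35.3932, 15.8064) (40.8134, 15.6812) (74, 38.5278) (74, 49.4485)]
10. shoelace: 1378.5728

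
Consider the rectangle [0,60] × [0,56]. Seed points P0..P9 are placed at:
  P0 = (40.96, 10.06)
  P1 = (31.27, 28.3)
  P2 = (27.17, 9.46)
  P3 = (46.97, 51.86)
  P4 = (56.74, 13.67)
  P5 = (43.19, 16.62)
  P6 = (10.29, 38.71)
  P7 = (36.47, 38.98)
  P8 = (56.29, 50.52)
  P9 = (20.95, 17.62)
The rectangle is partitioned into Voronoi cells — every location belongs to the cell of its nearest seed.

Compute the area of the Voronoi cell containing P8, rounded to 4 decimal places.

Area of P8's cell: 208.3146

1. box [0,60]×[0,56]: [(0, 0) (60, 0) (60, 56) (0, 56)]
2. ⊥bis P8·P0 via (48.625,30.29): [(0, 48.7137) (60, 25.9801) (60, 56) (0, 56)]  |A|=1119.1874
3. ⊥bis P8·P1 via (43.78,39.41): [(53.5298, 28.4316) (60, 25.9801) (60, 56) (29.0466, 56)]  |A|=523.7853
4. ⊥bis P8·P2 via (41.73,29.99): [(53.5298, 28.4316) (60, 25.9801) (60, 56) (29.0466, 56)]  |A|=523.7853
5. ⊥bis P8·P3 via (51.63,51.19): [(49.0785, 33.4438) (53.5298, 28.4316) (60, 25.9801) (60, 56) (52.3216, 56)]  |A|=261.2879
6. ⊥bis P8·P4 via (56.515,32.095): [(49.0785, 33.4438) (50.3433, 32.0196) (60, 32.1376) (60, 56) (52.3216, 56)]  |A|=223.8558
7. ⊥bis P8·P5 via (49.74,33.57): [(49.1305, 33.8055) (53.6476, 32.06) (60, 32.1376) (60, 56) (52.3216, 56)]  |A|=220.615
8. ⊥bis P8·P6 via (33.29,44.615): [(49.1305, 33.8055) (53.6476, 32.06) (60, 32.1376) (60, 56) (52.3216, 56)]  |A|=220.615
9. ⊥bis P8·P7 via (46.38,44.75): [(49.8478, 38.7941) (53.7678, 32.0615) (60, 32.1376) (60, 56) (52.3216, 56)]  |A|=208.3146
10. ⊥bis P8·P9 via (38.62,34.07): [(49.8478, 38.7941) (53.7678, 32.0615) (60, 32.1376) (60, 56) (52.3216, 56)]  |A|=208.3146
11. canonical 5-gon: [(49.8478, 38.7941) (53.7678, 32.0615) (60, 32.1376) (60, 56) (52.3216, 56)]
12. shoelace: 208.3146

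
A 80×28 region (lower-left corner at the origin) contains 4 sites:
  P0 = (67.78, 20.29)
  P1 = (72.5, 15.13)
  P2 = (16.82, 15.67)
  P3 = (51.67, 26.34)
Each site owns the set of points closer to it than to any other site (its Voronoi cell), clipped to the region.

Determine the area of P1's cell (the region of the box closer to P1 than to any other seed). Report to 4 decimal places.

Area of P1's cell: 390.5070

1. box [0,80]×[0,28]: [(0, 0) (80, 0) (80, 28) (0, 28)]
2. ⊥bis P1·P0 via (70.14,17.71): [(50.7791, 0) (80, 0) (80, 26.7292)]  |A|=390.5264
3. ⊥bis P1·P2 via (44.66,15.4): [(50.7791, 0) (80, 0) (80, 26.7292)]  |A|=390.5264
4. ⊥bis P1·P3 via (62.085,20.735): [(51.0687, 0.2649) (50.9261, 0) (80, 0) (80, 26.7292)]  |A|=390.507
5. canonical 4-gon: [(51.0687, 0.2649) (50.9261, 0) (80, 0) (80, 26.7292)]
6. shoelace: 390.507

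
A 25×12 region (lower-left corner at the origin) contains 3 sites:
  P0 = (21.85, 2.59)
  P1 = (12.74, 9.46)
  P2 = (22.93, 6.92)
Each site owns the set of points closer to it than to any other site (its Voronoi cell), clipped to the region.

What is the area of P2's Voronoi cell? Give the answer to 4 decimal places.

Area of P2's cell: 48.9834

1. box [0,25]×[0,12]: [(0, 0) (25, 0) (25, 12) (0, 12)]
2. ⊥bis P2·P0 via (22.39,4.755): [(0, 10.3396) (25, 4.104) (25, 12) (0, 12)]  |A|=119.4553
3. ⊥bis P2·P1 via (17.835,8.19): [(17.2955, 6.0257) (25, 4.104) (25, 12) (18.7847, 12)]  |A|=48.9834
4. canonical 4-gon: [(17.2955, 6.0257) (25, 4.104) (25, 12) (18.7847, 12)]
5. shoelace: 48.9834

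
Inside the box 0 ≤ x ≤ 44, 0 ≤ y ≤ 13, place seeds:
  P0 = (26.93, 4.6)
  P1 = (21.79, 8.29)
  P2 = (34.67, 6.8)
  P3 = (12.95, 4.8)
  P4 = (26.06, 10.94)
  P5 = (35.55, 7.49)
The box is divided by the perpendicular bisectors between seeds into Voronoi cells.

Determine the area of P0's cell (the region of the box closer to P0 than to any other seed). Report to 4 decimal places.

Area of P0's cell: 69.1188

1. box [0,44]×[0,13]: [(0, 0) (44, 0) (44, 13) (0, 13)]
2. ⊥bis P0·P1 via (24.36,6.445): [(19.7331, 0) (44, 0) (44, 13) (29.0658, 13)]  |A|=254.8067
3. ⊥bis P0·P2 via (30.8,5.7): [(28.8217, 12.66) (19.7331, 0) (32.4202, 0)]  |A|=80.3086
4. ⊥bis P0·P3 via (19.94,4.7): [(28.8217, 12.66) (19.8756, 0.1984) (19.8728, 0) (32.4202, 0)]  |A|=80.2947
5. ⊥bis P0·P4 via (26.495,7.77): [(30.0721, 8.2609) (25.1819, 7.5898) (19.8756, 0.1984) (19.8728, 0) (32.4202, 0)]  |A|=69.1188
6. ⊥bis P0·P5 via (31.24,6.045): [(30.0721, 8.2609) (25.1819, 7.5898) (19.8756, 0.1984) (19.8728, 0) (32.4202, 0)]  |A|=69.1188
7. canonical 5-gon: [(30.0721, 8.2609) (25.1819, 7.5898) (19.8756, 0.1984) (19.8728, 0) (32.4202, 0)]
8. shoelace: 69.1188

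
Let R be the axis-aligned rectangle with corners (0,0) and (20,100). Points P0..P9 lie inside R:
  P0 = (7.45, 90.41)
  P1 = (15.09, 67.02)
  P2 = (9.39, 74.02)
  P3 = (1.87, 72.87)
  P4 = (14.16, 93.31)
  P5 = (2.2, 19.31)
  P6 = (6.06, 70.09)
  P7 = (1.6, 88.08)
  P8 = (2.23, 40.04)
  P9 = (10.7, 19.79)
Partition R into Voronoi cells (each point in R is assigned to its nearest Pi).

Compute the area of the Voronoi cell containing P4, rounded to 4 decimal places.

Area of P4's cell: 157.4548

1. box [0,20]×[0,100]: [(0, 0) (20, 0) (20, 100) (0, 100)]
2. ⊥bis P4·P0 via (10.805,91.86): [(20, 70.5847) (20, 100) (7.287, 100)]  |A|=186.979
3. ⊥bis P4·P1 via (14.625,80.165): [(15.8409, 80.208) (20, 80.3551) (20, 100) (7.287, 100)]  |A|=166.6607
4. ⊥bis P4·P2 via (11.775,83.665): [(14.6545, 82.953) (20, 81.6311) (20, 100) (7.287, 100)]  |A|=157.4548
5. ⊥bis P4·P3 via (8.015,83.09): [(14.6545, 82.953) (20, 81.6311) (20, 100) (7.287, 100)]  |A|=157.4548
6. ⊥bis P4·P5 via (8.18,56.31): [(14.6545, 82.953) (20, 81.6311) (20, 100) (7.287, 100)]  |A|=157.4548
7. ⊥bis P4·P6 via (10.11,81.7): [(14.6545, 82.953) (20, 81.6311) (20, 100) (7.287, 100)]  |A|=157.4548
8. ⊥bis P4·P7 via (7.88,90.695): [(14.6545, 82.953) (20, 81.6311) (20, 100) (7.287, 100)]  |A|=157.4548
9. ⊥bis P4·P8 via (8.195,66.675): [(14.6545, 82.953) (20, 81.6311) (20, 100) (7.287, 100)]  |A|=157.4548
10. ⊥bis P4·P9 via (12.43,56.55): [(14.6545, 82.953) (20, 81.6311) (20, 100) (7.287, 100)]  |A|=157.4548
11. canonical 4-gon: [(14.6545, 82.953) (20, 81.6311) (20, 100) (7.287, 100)]
12. shoelace: 157.4548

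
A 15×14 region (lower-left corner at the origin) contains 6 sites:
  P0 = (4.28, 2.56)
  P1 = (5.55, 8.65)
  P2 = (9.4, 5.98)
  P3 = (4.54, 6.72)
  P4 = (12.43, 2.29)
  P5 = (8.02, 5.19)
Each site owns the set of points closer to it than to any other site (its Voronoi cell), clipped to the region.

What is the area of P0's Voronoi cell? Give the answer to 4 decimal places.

Area of P0's cell: 33.9256

1. box [0,15]×[0,14]: [(0, 0) (15, 0) (15, 14) (0, 14)]
2. ⊥bis P0·P1 via (4.915,5.605): [(0, 6.63) (0, 0) (15, 0) (15, 3.5019)]  |A|=75.9889
3. ⊥bis P0·P2 via (6.84,4.27): [(6.1155, 5.3547) (0, 6.63) (0, 0) (9.6922, 0)]  |A|=46.222
4. ⊥bis P0·P3 via (4.41,4.64): [(6.688, 4.4976) (0, 4.9156) (0, 0) (9.6922, 0)]  |A|=38.2337
5. ⊥bis P0·P4 via (8.355,2.425): [(8.3416, 2.0219) (6.688, 4.4976) (0, 4.9156) (0, 0) (8.2747, 0)]  |A|=36.8006
6. ⊥bis P0·P5 via (6.15,3.875): [(8.3017, 0.8152) (5.6673, 4.5614) (0, 4.9156) (0, 0) (8.2747, 0)]  |A|=33.9256
7. canonical 5-gon: [(8.3017, 0.8152) (5.6673, 4.5614) (0, 4.9156) (0, 0) (8.2747, 0)]
8. shoelace: 33.9256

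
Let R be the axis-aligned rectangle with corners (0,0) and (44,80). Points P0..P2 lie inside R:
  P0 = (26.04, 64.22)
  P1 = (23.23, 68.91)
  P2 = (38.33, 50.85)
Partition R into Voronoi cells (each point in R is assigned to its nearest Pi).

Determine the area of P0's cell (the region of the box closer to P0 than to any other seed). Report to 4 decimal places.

Area of P0's cell: 739.7951

1. box [0,44]×[0,80]: [(0, 0) (44, 0) (44, 80) (0, 80)]
2. ⊥bis P0·P1 via (24.635,66.565): [(0, 51.805) (0, 0) (44, 0) (44, 78.1675)]  |A|=2859.3949
3. ⊥bis P0·P2 via (32.185,57.535): [(0, 51.805) (0, 27.9498) (44, 68.3956) (44, 78.1675)]  |A|=739.7951
4. canonical 4-gon: [(0, 51.805) (0, 27.9498) (44, 68.3956) (44, 78.1675)]
5. shoelace: 739.7951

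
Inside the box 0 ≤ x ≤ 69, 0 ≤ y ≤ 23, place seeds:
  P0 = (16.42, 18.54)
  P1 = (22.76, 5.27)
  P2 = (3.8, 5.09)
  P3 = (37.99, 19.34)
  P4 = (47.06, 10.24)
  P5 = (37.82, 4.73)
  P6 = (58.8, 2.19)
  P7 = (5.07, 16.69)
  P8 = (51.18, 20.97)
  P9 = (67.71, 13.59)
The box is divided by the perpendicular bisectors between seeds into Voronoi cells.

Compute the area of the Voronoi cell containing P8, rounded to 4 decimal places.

Area of P8's cell: 127.6373

1. box [0,69]×[0,23]: [(0, 0) (69, 0) (69, 23) (0, 23)]
2. ⊥bis P8·P0 via (33.8,19.755): [(35.181, 0) (69, 0) (69, 23) (33.5731, 23)]  |A|=796.3269
3. ⊥bis P8·P1 via (36.97,13.12): [(33.8718, 18.7284) (44.2179, 0) (69, 0) (69, 23) (33.5731, 23)]  |A|=711.7044
4. ⊥bis P8·P2 via (27.49,13.03): [(33.8718, 18.7284) (44.2179, 0) (69, 0) (69, 23) (33.5731, 23)]  |A|=711.7044
5. ⊥bis P8·P3 via (44.585,20.155): [(47.0757, 0) (69, 0) (69, 23) (44.2334, 23)]  |A|=536.9449
6. ⊥bis P8·P4 via (49.12,15.605): [(44.9494, 17.2064) (69, 7.9717) (69, 23) (44.2334, 23)]  |A|=252.4642
7. ⊥bis P8·P5 via (44.5,12.85): [(44.9494, 17.2064) (69, 7.9717) (69, 23) (44.2334, 23)]  |A|=252.4642
8. ⊥bis P8·P6 via (54.99,11.58): [(44.9494, 17.2064) (57.2327, 12.49) (69, 17.2646) (69, 23) (44.2334, 23)]  |A|=197.788
9. ⊥bis P8·P7 via (28.125,18.83): [(44.9494, 17.2064) (57.2327, 12.49) (69, 17.2646) (69, 23) (44.2334, 23)]  |A|=197.788
10. ⊥bis P8·P9 via (59.445,17.28): [(44.9494, 17.2064) (57.2327, 12.49) (57.3228, 12.5265) (61.9988, 23) (44.2334, 23)]  |A|=127.6373
11. canonical 5-gon: [(44.9494, 17.2064) (57.2327, 12.49) (57.3228, 12.5265) (61.9988, 23) (44.2334, 23)]
12. shoelace: 127.6373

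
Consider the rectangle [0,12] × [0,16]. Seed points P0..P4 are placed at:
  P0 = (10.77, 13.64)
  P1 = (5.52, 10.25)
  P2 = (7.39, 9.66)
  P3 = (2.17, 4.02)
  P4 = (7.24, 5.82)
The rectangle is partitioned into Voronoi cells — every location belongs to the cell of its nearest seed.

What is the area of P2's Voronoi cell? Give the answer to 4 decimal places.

1. box [0,12]×[0,16]: [(0, 0) (12, 0) (12, 16) (0, 16)]
2. ⊥bis P2·P0 via (9.08,11.65): [(0, 0) (12, 0) (12, 9.1702) (3.9578, 16) (0, 16)]  |A|=164.5367
3. ⊥bis P2·P1 via (6.455,9.955): [(3.3141, 0) (12, 0) (12, 9.1702) (7.4315, 13.05)]  |A|=77.6224
4. ⊥bis P2·P3 via (4.78,6.84): [(5.3157, 6.3441) (12, 0.1577) (12, 9.1702) (7.4315, 13.05)]  |A|=49.5432
5. ⊥bis P2·P4 via (7.315,7.74): [(5.7751, 7.8002) (12, 7.557) (12, 9.1702) (7.4315, 13.05)]  |A|=20.2261
6. canonical 4-gon: [(5.7751, 7.8002) (12, 7.557) (12, 9.1702) (7.4315, 13.05)]
7. shoelace: 20.2261

Area of P2's cell: 20.2261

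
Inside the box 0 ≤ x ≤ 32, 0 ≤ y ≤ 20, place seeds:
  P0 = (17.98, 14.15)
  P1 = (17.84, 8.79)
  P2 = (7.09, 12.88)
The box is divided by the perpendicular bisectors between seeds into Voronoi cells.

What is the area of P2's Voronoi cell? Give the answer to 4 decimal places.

1. box [0,32]×[0,20]: [(0, 0) (32, 0) (32, 20) (0, 20)]
2. ⊥bis P2·P0 via (12.535,13.515): [(0, 0) (14.1111, 0) (11.7787, 20) (0, 20)]  |A|=258.8984
3. ⊥bis P2·P1 via (12.465,10.835): [(0, 0) (8.3427, 0) (12.7578, 11.6046) (11.7787, 20) (0, 20)]  |A|=225.4281
4. canonical 5-gon: [(0, 0) (8.3427, 0) (12.7578, 11.6046) (11.7787, 20) (0, 20)]
5. shoelace: 225.4281

Area of P2's cell: 225.4281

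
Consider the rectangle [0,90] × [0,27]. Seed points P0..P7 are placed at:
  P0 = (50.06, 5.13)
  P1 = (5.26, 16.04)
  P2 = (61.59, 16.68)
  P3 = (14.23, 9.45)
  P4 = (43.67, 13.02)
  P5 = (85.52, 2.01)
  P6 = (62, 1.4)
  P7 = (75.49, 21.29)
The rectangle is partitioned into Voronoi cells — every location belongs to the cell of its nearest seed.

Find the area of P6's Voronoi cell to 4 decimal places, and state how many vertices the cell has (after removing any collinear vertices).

1. box [0,90]×[0,27]: [(0, 0) (90, 0) (90, 27) (0, 27)]
2. ⊥bis P6·P0 via (56.03,3.265): [(55.01, 0) (90, 0) (90, 27) (63.4447, 27)]  |A|=830.8611
3. ⊥bis P6·P1 via (33.63,8.72): [(55.01, 0) (90, 0) (90, 27) (63.4447, 27)]  |A|=830.8611
4. ⊥bis P6·P2 via (61.795,9.04): [(57.8006, 8.9328) (55.01, 0) (90, 0) (90, 9.7968)]  |A|=314.0053
5. ⊥bis P6·P3 via (38.115,5.425): [(57.8006, 8.9328) (55.01, 0) (90, 0) (90, 9.7968)]  |A|=314.0053
6. ⊥bis P6·P4 via (52.835,7.21): [(57.8006, 8.9328) (55.01, 0) (90, 0) (90, 9.7968)]  |A|=314.0053
7. ⊥bis P6·P5 via (73.76,1.705): [(73.5616, 9.3557) (57.8006, 8.9328) (55.01, 0) (73.8042, 0)]  |A|=157.7216
8. ⊥bis P6·P7 via (68.745,11.345): [(73.5953, 8.0554) (71.7497, 9.3071) (57.8006, 8.9328) (55.01, 0) (73.8042, 0)]  |A|=156.5427
9. canonical 5-gon: [(73.5953, 8.0554) (71.7497, 9.3071) (57.8006, 8.9328) (55.01, 0) (73.8042, 0)]
10. shoelace: 156.5427

Area of P6's cell: 156.5427 (5 vertices)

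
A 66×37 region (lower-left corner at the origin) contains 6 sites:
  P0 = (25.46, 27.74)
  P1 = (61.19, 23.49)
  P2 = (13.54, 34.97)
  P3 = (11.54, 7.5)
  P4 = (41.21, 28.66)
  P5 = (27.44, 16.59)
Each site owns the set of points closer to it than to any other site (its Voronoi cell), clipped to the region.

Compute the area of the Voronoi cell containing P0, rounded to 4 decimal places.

Area of P0's cell: 229.3429

1. box [0,66]×[0,37]: [(0, 0) (66, 0) (66, 37) (0, 37)]
2. ⊥bis P0·P1 via (43.325,25.615): [(0, 0) (40.2782, 0) (44.6792, 37) (0, 37)]  |A|=1571.7114
3. ⊥bis P0·P2 via (19.5,31.355): [(0.4818, 0) (40.2782, 0) (44.6792, 37) (22.9239, 37)]  |A|=1138.7048
4. ⊥bis P0·P3 via (18.5,17.62): [(13.327, 21.1777) (40.5687, 2.4423) (44.6792, 37) (22.9239, 37)]  |A|=681.3194
5. ⊥bis P0·P4 via (33.335,28.2): [(13.327, 21.1777) (34.5998, 6.5474) (32.821, 37) (22.9239, 37)]  |A|=389.1898
6. ⊥bis P0·P5 via (26.45,22.165): [(13.327, 21.1777) (14.8791, 20.1103) (33.6132, 23.437) (32.821, 37) (22.9239, 37)]  |A|=229.3429
7. canonical 5-gon: [(13.327, 21.1777) (14.8791, 20.1103) (33.6132, 23.437) (32.821, 37) (22.9239, 37)]
8. shoelace: 229.3429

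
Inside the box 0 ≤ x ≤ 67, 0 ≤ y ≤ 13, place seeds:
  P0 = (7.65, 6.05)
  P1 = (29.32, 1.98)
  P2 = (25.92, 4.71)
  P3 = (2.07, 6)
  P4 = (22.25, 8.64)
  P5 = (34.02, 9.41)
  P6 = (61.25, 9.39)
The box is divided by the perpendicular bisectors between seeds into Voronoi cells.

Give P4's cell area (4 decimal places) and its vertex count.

1. box [0,67]×[0,13]: [(0, 0) (67, 0) (67, 13) (0, 13)]
2. ⊥bis P4·P0 via (14.95,7.345): [(16.253, 0) (67, 0) (67, 13) (13.9468, 13)]  |A|=674.7013
3. ⊥bis P4·P1 via (25.785,5.31): [(16.253, 0) (20.7829, 0) (33.029, 13) (13.9468, 13)]  |A|=153.4792
4. ⊥bis P4·P2 via (24.085,6.675): [(16.253, 0) (16.9371, 0) (30.8581, 13) (13.9468, 13)]  |A|=114.3701
5. ⊥bis P4·P3 via (12.16,7.32): [(16.253, 0) (16.9371, 0) (30.8581, 13) (13.9468, 13)]  |A|=114.3701
6. ⊥bis P4·P5 via (28.135,9.025): [(16.253, 0) (16.9371, 0) (28.0467, 10.3746) (27.875, 13) (13.9468, 13)]  |A|=110.4542
7. ⊥bis P4·P6 via (41.75,9.015): [(16.253, 0) (16.9371, 0) (28.0467, 10.3746) (27.875, 13) (13.9468, 13)]  |A|=110.4542
8. canonical 5-gon: [(16.253, 0) (16.9371, 0) (28.0467, 10.3746) (27.875, 13) (13.9468, 13)]
9. shoelace: 110.4542

Area of P4's cell: 110.4542 (5 vertices)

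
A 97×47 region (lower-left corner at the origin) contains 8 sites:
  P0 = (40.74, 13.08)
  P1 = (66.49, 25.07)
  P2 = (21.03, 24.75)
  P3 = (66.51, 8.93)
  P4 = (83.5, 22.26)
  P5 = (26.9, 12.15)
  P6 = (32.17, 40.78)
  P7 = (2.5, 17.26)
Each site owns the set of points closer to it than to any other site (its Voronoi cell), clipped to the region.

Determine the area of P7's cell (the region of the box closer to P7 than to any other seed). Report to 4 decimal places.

Area of P7's cell: 444.7997

1. box [0,97]×[0,47]: [(0, 0) (97, 0) (97, 47) (0, 47)]
2. ⊥bis P7·P0 via (21.62,15.17): [(0, 0) (19.9618, 0) (25.0993, 47) (0, 47)]  |A|=1058.9358
3. ⊥bis P7·P1 via (34.495,21.165): [(0, 0) (19.9618, 0) (25.0993, 47) (0, 47)]  |A|=1058.9358
4. ⊥bis P7·P2 via (11.765,21.005): [(0, 0) (19.9618, 0) (20.0243, 0.5718) (1.2576, 47) (0, 47)]  |A|=505.4714
5. ⊥bis P7·P3 via (34.505,13.095): [(0, 0) (19.9618, 0) (20.0243, 0.5718) (1.2576, 47) (0, 47)]  |A|=505.4714
6. ⊥bis P7·P4 via (43,19.76): [(0, 0) (19.9618, 0) (20.0243, 0.5718) (1.2576, 47) (0, 47)]  |A|=505.4714
7. ⊥bis P7·P5 via (14.7,14.705): [(0, 0) (11.6204, 0) (14.5674, 14.0719) (1.2576, 47) (0, 47)]  |A|=444.7997
8. ⊥bis P7·P6 via (17.335,29.02): [(0, 0) (11.6204, 0) (14.5674, 14.0719) (1.2576, 47) (0, 47)]  |A|=444.7997
9. canonical 5-gon: [(0, 0) (11.6204, 0) (14.5674, 14.0719) (1.2576, 47) (0, 47)]
10. shoelace: 444.7997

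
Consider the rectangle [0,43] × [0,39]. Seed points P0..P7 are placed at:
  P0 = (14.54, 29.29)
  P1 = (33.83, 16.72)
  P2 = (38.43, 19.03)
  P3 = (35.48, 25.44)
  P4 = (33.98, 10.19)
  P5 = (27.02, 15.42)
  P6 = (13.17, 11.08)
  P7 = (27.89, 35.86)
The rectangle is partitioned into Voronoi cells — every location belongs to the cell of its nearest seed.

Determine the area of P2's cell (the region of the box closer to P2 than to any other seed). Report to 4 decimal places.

1. box [0,43]×[0,39]: [(0, 0) (43, 0) (43, 39) (0, 39)]
2. ⊥bis P2·P0 via (26.485,24.16): [(16.109, 0) (43, 0) (43, 39) (32.8583, 39)]  |A|=722.1366
3. ⊥bis P2·P1 via (36.13,17.875): [(29.4762, 31.1249) (43, 4.1945) (43, 39) (32.8583, 39)]  |A|=275.2842
4. ⊥bis P2·P3 via (36.955,22.235): [(34.5064, 21.1081) (43, 4.1945) (43, 25.017)]  |A|=88.429
5. ⊥bis P2·P4 via (36.205,14.61): [(34.5064, 21.1081) (38.2989, 13.5559) (43, 11.1894) (43, 25.017)]  |A|=71.9871
6. ⊥bis P2·P5 via (32.725,17.225): [(34.5064, 21.1081) (38.2989, 13.5559) (43, 11.1894) (43, 25.017)]  |A|=71.9871
7. ⊥bis P2·P6 via (25.8,15.055): [(34.5064, 21.1081) (38.2989, 13.5559) (43, 11.1894) (43, 25.017)]  |A|=71.9871
8. ⊥bis P2·P7 via (33.16,27.445): [(34.5064, 21.1081) (38.2989, 13.5559) (43, 11.1894) (43, 25.017)]  |A|=71.9871
9. canonical 4-gon: [(34.5064, 21.1081) (38.2989, 13.5559) (43, 11.1894) (43, 25.017)]
10. shoelace: 71.9871

Area of P2's cell: 71.9871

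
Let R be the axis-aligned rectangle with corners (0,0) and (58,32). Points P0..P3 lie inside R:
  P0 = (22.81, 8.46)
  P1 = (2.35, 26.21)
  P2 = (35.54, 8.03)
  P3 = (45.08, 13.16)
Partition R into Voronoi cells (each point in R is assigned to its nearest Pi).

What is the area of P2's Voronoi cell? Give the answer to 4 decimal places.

1. box [0,58]×[0,32]: [(0, 0) (58, 0) (58, 32) (0, 32)]
2. ⊥bis P2·P0 via (29.175,8.245): [(28.8965, 0) (58, 0) (58, 32) (29.9774, 32)]  |A|=914.0175
3. ⊥bis P2·P1 via (18.945,17.12): [(28.8965, 0) (58, 0) (58, 32) (29.9774, 32)]  |A|=914.0175
4. ⊥bis P2·P3 via (40.31,10.595): [(29.9078, 29.9394) (28.8965, 0) (46.0073, 0)]  |A|=256.144
5. canonical 3-gon: [(29.9078, 29.9394) (28.8965, 0) (46.0073, 0)]
6. shoelace: 256.144

Area of P2's cell: 256.1440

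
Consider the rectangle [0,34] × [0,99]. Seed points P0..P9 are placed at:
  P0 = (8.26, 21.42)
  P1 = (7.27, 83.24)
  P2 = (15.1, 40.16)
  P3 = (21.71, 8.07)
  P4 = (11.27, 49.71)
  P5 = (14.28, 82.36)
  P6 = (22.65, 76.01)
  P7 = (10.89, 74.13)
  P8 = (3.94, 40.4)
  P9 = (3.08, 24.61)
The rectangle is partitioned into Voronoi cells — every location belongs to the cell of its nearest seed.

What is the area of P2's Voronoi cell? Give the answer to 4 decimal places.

Area of P2's cell: 501.6392

1. box [0,34]×[0,99]: [(0, 0) (34, 0) (34, 99) (0, 99)]
2. ⊥bis P2·P0 via (11.68,30.79): [(0, 35.0531) (34, 22.6433) (34, 99) (0, 99)]  |A|=2385.1602
3. ⊥bis P2·P1 via (11.185,61.7): [(0, 59.6671) (0, 35.0531) (34, 22.6433) (34, 65.8467)]  |A|=1152.895
4. ⊥bis P2·P3 via (18.405,24.115): [(0, 59.6671) (0, 35.0531) (25.7965, 25.6375) (34, 27.3273) (34, 65.8467)]  |A|=1133.6826
5. ⊥bis P2·P4 via (13.185,44.935): [(0, 39.6472) (0, 35.0531) (25.7965, 25.6375) (34, 27.3273) (34, 53.2828)]  |A|=579.7576
6. ⊥bis P2·P5 via (14.69,61.26): [(0, 39.6472) (0, 35.0531) (25.7965, 25.6375) (34, 27.3273) (34, 53.2828)]  |A|=579.7576
7. ⊥bis P2·P6 via (18.875,58.085): [(0, 39.6472) (0, 35.0531) (25.7965, 25.6375) (34, 27.3273) (34, 53.2828)]  |A|=579.7576
8. ⊥bis P2·P7 via (12.995,57.145): [(0, 39.6472) (0, 35.0531) (25.7965, 25.6375) (34, 27.3273) (34, 53.2828)]  |A|=579.7576
9. ⊥bis P2·P8 via (9.52,40.28): [(9.5891, 43.4929) (9.3343, 31.6462) (25.7965, 25.6375) (34, 27.3273) (34, 53.2828)]  |A|=502.0067
10. ⊥bis P2·P9 via (9.09,32.385): [(9.5891, 43.4929) (9.346, 32.1871) (10.6823, 31.1541) (25.7965, 25.6375) (34, 27.3273) (34, 53.2828)]  |A|=501.6392
11. canonical 6-gon: [(9.5891, 43.4929) (9.346, 32.1871) (10.6823, 31.1541) (25.7965, 25.6375) (34, 27.3273) (34, 53.2828)]
12. shoelace: 501.6392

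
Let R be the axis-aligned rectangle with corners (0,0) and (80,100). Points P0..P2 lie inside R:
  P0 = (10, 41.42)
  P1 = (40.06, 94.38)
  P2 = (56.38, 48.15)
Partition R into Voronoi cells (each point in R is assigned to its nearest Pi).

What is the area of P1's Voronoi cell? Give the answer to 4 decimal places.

Area of P1's cell: 2109.2539

1. box [0,80]×[0,100]: [(0, 0) (80, 0) (80, 100) (0, 100)]
2. ⊥bis P1·P0 via (25.03,67.9): [(0, 82.107) (80, 36.6991) (80, 100) (0, 100)]  |A|=3247.7556
3. ⊥bis P1·P2 via (48.22,71.265): [(0, 82.107) (30.2672, 64.9274) (80, 82.4839) (80, 100) (0, 100)]  |A|=2109.2539
4. canonical 5-gon: [(0, 82.107) (30.2672, 64.9274) (80, 82.4839) (80, 100) (0, 100)]
5. shoelace: 2109.2539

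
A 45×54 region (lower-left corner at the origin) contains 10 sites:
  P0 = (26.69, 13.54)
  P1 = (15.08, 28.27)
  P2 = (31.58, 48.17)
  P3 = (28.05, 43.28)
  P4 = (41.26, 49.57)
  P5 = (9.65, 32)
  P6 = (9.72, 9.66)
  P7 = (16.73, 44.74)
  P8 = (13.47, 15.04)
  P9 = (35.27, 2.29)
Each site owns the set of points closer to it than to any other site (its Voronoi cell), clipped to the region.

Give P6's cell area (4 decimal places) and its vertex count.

Area of P6's cell: 269.8123 (5 vertices)

1. box [0,45]×[0,54]: [(0, 0) (45, 0) (45, 54) (0, 54)]
2. ⊥bis P6·P0 via (18.205,11.6): [(0, 0) (20.8572, 0) (8.5107, 54) (0, 54)]  |A|=792.934
3. ⊥bis P6·P1 via (12.4,18.965): [(0, 22.5364) (0, 0) (20.8572, 0) (16.8116, 17.6944)]  |A|=373.9642
4. ⊥bis P6·P2 via (20.65,28.915): [(0, 22.5364) (0, 0) (20.8572, 0) (16.8116, 17.6944)]  |A|=373.9642
5. ⊥bis P6·P3 via (18.885,26.47): [(0, 22.5364) (0, 0) (20.8572, 0) (16.8116, 17.6944)]  |A|=373.9642
6. ⊥bis P6·P4 via (25.49,29.615): [(0, 22.5364) (0, 0) (20.8572, 0) (16.8116, 17.6944)]  |A|=373.9642
7. ⊥bis P6·P5 via (9.685,20.83): [(5.9652, 20.8183) (0, 20.7997) (0, 0) (20.8572, 0) (16.8116, 17.6944)]  |A|=368.7842
8. ⊥bis P6·P7 via (13.225,27.2): [(5.9652, 20.8183) (0, 20.7997) (0, 0) (20.8572, 0) (16.8116, 17.6944)]  |A|=368.7842
9. ⊥bis P6·P8 via (11.595,12.35): [(0, 20.432) (0, 0) (20.8572, 0) (19.2541, 7.0114)]  |A|=269.8194
10. ⊥bis P6·P9 via (22.495,5.975): [(0, 20.432) (0, 0) (20.7715, 0) (20.8193, 0.1658) (19.2541, 7.0114)]  |A|=269.8123
11. canonical 5-gon: [(0, 20.432) (0, 0) (20.7715, 0) (20.8193, 0.1658) (19.2541, 7.0114)]
12. shoelace: 269.8123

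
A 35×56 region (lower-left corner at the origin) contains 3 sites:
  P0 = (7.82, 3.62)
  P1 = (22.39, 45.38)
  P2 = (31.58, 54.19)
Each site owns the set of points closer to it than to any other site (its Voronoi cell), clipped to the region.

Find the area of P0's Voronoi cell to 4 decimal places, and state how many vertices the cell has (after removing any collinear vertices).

1. box [0,35]×[0,56]: [(0, 0) (35, 0) (35, 56) (0, 56)]
2. ⊥bis P0·P1 via (15.105,24.5): [(0, 29.7701) (0, 0) (35, 0) (35, 17.5587)]  |A|=828.2536
3. ⊥bis P0·P2 via (19.7,28.905): [(0, 29.7701) (0, 0) (35, 0) (35, 17.5587)]  |A|=828.2536
4. canonical 4-gon: [(0, 29.7701) (0, 0) (35, 0) (35, 17.5587)]
5. shoelace: 828.2536

Area of P0's cell: 828.2536 (4 vertices)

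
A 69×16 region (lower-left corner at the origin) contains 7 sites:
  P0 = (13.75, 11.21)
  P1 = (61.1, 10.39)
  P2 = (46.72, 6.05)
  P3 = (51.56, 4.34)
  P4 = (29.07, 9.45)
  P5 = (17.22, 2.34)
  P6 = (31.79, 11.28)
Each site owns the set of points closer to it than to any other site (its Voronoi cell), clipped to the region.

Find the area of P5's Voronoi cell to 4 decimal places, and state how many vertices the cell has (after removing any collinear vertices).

1. box [0,69]×[0,16]: [(0, 0) (69, 0) (69, 16) (0, 16)]
2. ⊥bis P5·P0 via (15.485,6.775): [(0, 0.7172) (0, 0) (69, 0) (69, 16) (39.0659, 16)]  |A|=805.4812
3. ⊥bis P5·P1 via (39.16,6.365): [(37.5045, 15.3892) (0, 0.7172) (0, 0) (40.3277, 0)]  |A|=323.7531
4. ⊥bis P5·P2 via (31.97,4.195): [(30.8877, 12.8006) (0, 0.7172) (0, 0) (32.4976, 0)]  |A|=219.0708
5. ⊥bis P5·P3 via (34.39,3.34): [(30.8877, 12.8006) (0, 0.7172) (0, 0) (32.4976, 0)]  |A|=219.0708
6. ⊥bis P5·P4 via (23.145,5.895): [(21.2612, 9.0347) (0, 0.7172) (0, 0) (26.682, 0)]  |A|=128.1556
7. ⊥bis P5·P6 via (24.505,6.81): [(21.2612, 9.0347) (0, 0.7172) (0, 0) (26.682, 0)]  |A|=128.1556
8. canonical 4-gon: [(21.2612, 9.0347) (0, 0.7172) (0, 0) (26.682, 0)]
9. shoelace: 128.1556

Area of P5's cell: 128.1556 (4 vertices)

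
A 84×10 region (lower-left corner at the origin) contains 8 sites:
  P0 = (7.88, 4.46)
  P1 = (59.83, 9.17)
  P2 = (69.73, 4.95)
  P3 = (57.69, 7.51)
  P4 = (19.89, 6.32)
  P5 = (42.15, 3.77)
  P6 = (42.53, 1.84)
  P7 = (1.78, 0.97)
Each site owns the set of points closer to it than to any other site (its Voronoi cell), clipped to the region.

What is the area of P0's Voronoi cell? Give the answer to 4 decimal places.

Area of P0's cell: 104.2272

1. box [0,84]×[0,10]: [(0, 0) (84, 0) (84, 10) (0, 10)]
2. ⊥bis P0·P1 via (33.855,6.815): [(0, 0) (34.4729, 0) (33.5662, 10) (0, 10)]  |A|=340.1956
3. ⊥bis P0·P2 via (38.805,4.705): [(0, 0) (34.4729, 0) (33.5662, 10) (0, 10)]  |A|=340.1956
4. ⊥bis P0·P3 via (32.785,5.985): [(0, 0) (33.1515, 0) (32.5392, 10) (0, 10)]  |A|=328.4531
5. ⊥bis P0·P4 via (13.885,5.39): [(0, 0) (14.7198, 0) (13.171, 10) (0, 10)]  |A|=139.454
6. ⊥bis P0·P5 via (25.015,4.115): [(0, 0) (14.7198, 0) (13.171, 10) (0, 10)]  |A|=139.454
7. ⊥bis P0·P6 via (25.205,3.15): [(0, 0) (14.7198, 0) (13.171, 10) (0, 10)]  |A|=139.454
8. ⊥bis P0·P7 via (4.83,2.715): [(6.3833, 0) (14.7198, 0) (13.171, 10) (0.662, 10)]  |A|=104.2272
9. canonical 4-gon: [(6.3833, 0) (14.7198, 0) (13.171, 10) (0.662, 10)]
10. shoelace: 104.2272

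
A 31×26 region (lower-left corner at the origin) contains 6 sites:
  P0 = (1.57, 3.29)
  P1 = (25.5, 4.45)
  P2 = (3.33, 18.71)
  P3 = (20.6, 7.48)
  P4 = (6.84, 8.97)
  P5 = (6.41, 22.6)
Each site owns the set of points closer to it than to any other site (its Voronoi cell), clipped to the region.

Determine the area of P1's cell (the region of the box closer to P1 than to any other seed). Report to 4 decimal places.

Area of P1's cell: 109.5272

1. box [0,31]×[0,26]: [(0, 0) (31, 0) (31, 26) (0, 26)]
2. ⊥bis P1·P0 via (13.535,3.87): [(13.7226, 0) (31, 0) (31, 26) (12.4623, 26)]  |A|=465.5969
3. ⊥bis P1·P2 via (14.415,11.58): [(13.2491, 9.7674) (13.7226, 0) (31, 0) (31, 26) (23.6901, 26)]  |A|=374.4684
4. ⊥bis P1·P3 via (23.05,5.965): [(19.3614, 0) (31, 0) (31, 18.8214)]  |A|=109.5272
5. ⊥bis P1·P4 via (16.17,6.71): [(19.3614, 0) (31, 0) (31, 18.8214)]  |A|=109.5272
6. ⊥bis P1·P5 via (15.955,13.525): [(19.3614, 0) (31, 0) (31, 18.8214)]  |A|=109.5272
7. canonical 3-gon: [(19.3614, 0) (31, 0) (31, 18.8214)]
8. shoelace: 109.5272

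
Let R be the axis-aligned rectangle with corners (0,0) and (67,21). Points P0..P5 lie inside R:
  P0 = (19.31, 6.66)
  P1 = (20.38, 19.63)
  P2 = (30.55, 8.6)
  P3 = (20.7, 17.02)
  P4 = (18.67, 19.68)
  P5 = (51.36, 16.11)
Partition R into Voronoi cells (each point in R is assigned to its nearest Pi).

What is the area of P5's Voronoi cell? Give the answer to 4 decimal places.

Area of P5's cell: 532.8868

1. box [0,67]×[0,21]: [(0, 0) (67, 0) (67, 21) (0, 21)]
2. ⊥bis P5·P0 via (35.335,11.385): [(38.6919, 0) (67, 0) (67, 21) (32.5, 21)]  |A|=659.4852
3. ⊥bis P5·P1 via (35.87,17.87): [(35.1893, 11.8791) (38.6919, 0) (67, 0) (67, 21) (36.2256, 21)]  |A|=642.4946
4. ⊥bis P5·P2 via (40.955,12.355): [(45.4137, 0) (67, 0) (67, 21) (37.8352, 21)]  |A|=532.8868
5. ⊥bis P5·P3 via (36.03,16.565): [(45.4137, 0) (67, 0) (67, 21) (37.8352, 21)]  |A|=532.8868
6. ⊥bis P5·P4 via (35.015,17.895): [(45.4137, 0) (67, 0) (67, 21) (37.8352, 21)]  |A|=532.8868
7. canonical 4-gon: [(45.4137, 0) (67, 0) (67, 21) (37.8352, 21)]
8. shoelace: 532.8868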